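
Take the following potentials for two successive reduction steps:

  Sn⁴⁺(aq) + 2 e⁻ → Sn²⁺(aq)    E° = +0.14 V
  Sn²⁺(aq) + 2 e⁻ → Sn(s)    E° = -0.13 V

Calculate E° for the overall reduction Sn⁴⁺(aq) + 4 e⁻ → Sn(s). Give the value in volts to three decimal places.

Standard free energies of sequential steps add: ΔG°₃ = ΔG°₁ + ΔG°₂, so n₃E°₃ = n₁E°₁ + n₂E°₂.
E°₃ = (2×+0.14 + 2×-0.13) / 4 = (+0.020) / 4 = +0.005 V.

+0.005 V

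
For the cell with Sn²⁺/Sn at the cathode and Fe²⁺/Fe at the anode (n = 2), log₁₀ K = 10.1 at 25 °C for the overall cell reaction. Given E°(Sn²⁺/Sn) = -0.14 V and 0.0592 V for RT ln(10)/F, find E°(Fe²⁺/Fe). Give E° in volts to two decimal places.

-0.44 V

E°cell = (0.0592/n)·log K = (0.0592/2)(10.1) = +0.299 V.
Since Sn²⁺/Sn is the cathode and Fe²⁺/Fe the anode, E°cell = E°(Sn²⁺/Sn) − E°(Fe²⁺/Fe).
So E°(Fe²⁺/Fe) = E°(Sn²⁺/Sn) − E°cell = (-0.14) − (+0.299) = -0.44 V.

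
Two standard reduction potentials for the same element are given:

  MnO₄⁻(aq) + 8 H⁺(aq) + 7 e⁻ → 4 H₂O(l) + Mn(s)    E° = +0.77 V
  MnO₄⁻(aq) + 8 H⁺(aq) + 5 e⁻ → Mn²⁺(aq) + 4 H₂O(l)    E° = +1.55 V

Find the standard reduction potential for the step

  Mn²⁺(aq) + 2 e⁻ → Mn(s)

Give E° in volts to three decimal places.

-1.180 V

Sequential free energies add, so n₃E°₃ = n₁E°₁ + n₂E°₂.
With n₃ = 7, and the known step contributing 5×(+1.55) V, the unknown satisfies 2·E° = 7×(+0.77) − 5×(+1.55) = -2.360.
E° = -2.360 / 2 = -1.180 V.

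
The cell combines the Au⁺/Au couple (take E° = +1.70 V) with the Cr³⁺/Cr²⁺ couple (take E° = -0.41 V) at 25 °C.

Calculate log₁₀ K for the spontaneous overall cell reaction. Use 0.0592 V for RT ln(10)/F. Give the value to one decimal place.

Cathode: Au⁺/Au; anode: Cr³⁺/Cr²⁺. E°cell = +2.11 V, n = 1.
log K = nE°cell / 0.0592 = (1)(+2.11) / 0.0592 = 35.6.

35.6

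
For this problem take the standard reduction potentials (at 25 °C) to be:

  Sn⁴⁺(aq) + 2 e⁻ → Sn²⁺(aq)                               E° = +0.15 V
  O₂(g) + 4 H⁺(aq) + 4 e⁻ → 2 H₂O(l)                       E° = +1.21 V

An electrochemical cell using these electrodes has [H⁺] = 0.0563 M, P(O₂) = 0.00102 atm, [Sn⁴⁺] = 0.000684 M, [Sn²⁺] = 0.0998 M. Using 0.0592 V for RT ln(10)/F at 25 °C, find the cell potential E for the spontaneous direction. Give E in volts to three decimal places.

O₂/H₂O is the cathode (higher E°), Sn⁴⁺/Sn²⁺ the anode: E°cell = +1.21 − (+0.15) = +1.06 V, n = 4.
Overall: O₂(g) + 4 H⁺(aq) + 2 Sn²⁺(aq) → 2 H₂O(l) + 2 Sn⁴⁺(aq)
Q = [Sn⁴⁺]^2 / (P(O₂)·[H⁺]^4·[Sn²⁺]^2); log Q = 3.661.
E = E° − (0.0592/n) log Q = +1.06 − (0.0592/4)(3.661) = +1.006 V.

+1.006 V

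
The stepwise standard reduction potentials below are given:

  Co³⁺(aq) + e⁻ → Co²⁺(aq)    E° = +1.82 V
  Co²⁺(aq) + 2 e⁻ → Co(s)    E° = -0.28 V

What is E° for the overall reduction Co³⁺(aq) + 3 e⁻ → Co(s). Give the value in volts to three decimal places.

Since ΔG° = −nFE° is additive over sequential reductions, n₃E°₃ = n₁E°₁ + n₂E°₂.
E°₃ = (1×+1.82 + 2×-0.28) / 3 = (+1.260) / 3 = +0.420 V.
E° values themselves are not directly additive — weighting by electron count is essential.

+0.420 V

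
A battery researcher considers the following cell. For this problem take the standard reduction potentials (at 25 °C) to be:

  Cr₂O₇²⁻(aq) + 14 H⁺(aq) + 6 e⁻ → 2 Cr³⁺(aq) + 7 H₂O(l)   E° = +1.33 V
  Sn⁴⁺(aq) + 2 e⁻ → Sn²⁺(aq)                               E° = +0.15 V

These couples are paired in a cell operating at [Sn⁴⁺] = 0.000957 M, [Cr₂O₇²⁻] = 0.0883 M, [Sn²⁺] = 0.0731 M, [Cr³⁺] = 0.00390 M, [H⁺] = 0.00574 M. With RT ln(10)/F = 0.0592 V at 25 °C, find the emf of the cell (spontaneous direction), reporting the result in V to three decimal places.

Cr₂O₇²⁻/Cr³⁺ is the cathode (higher E°), Sn⁴⁺/Sn²⁺ the anode: E°cell = +1.33 − (+0.15) = +1.18 V, n = 6.
Overall: Cr₂O₇²⁻(aq) + 14 H⁺(aq) + 3 Sn²⁺(aq) → 2 Cr³⁺(aq) + 7 H₂O(l) + 3 Sn⁴⁺(aq)
Q = [Cr³⁺]^2·[Sn⁴⁺]^3 / ([Cr₂O₇²⁻]·[H⁺]^14·[Sn²⁺]^3); log Q = 21.962.
E = E° − (0.0592/n) log Q = +1.18 − (0.0592/6)(21.962) = +0.963 V.

+0.963 V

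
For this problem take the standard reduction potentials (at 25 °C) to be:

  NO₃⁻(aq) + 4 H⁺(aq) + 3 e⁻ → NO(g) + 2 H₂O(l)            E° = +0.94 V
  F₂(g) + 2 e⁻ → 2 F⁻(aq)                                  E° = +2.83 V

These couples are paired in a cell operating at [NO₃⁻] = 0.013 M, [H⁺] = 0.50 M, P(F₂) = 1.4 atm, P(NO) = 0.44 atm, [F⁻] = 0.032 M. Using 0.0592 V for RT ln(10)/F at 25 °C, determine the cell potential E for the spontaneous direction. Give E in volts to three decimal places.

F₂/F⁻ is the cathode (higher E°), NO₃⁻/NO the anode: E°cell = +2.83 − (+0.94) = +1.89 V, n = 6.
Overall: 3 F₂(g) + 2 NO(g) + 4 H₂O(l) → 6 F⁻(aq) + 2 NO₃⁻(aq) + 8 H⁺(aq)
Q = [F⁻]^6·[NO₃⁻]^2·[H⁺]^8 / (P(F₂)^3·P(NO)^2); log Q = -14.875.
E = E° − (0.0592/n) log Q = +1.89 − (0.0592/6)(-14.875) = +2.037 V.

+2.037 V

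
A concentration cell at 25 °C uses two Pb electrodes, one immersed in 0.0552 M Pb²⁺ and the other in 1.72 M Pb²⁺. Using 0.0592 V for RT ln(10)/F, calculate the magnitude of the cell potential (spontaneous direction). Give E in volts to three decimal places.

+0.044 V

For a concentration cell E°cell = 0. The 1.72 M side is the cathode (reduction is favoured where [Pb²⁺] is higher).
With n = 2, E = −(0.0592/2) log([Pb²⁺]ₐₙ/[Pb²⁺]꜀ₐₜ) = −(0.0592/2) log(0.0552/1.72) = −(0.0592/2)(-1.494) = +0.044 V.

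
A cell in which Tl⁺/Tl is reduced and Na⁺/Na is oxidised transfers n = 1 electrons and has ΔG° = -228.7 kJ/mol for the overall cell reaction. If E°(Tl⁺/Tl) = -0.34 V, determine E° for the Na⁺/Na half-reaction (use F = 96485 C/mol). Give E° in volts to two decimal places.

-2.71 V

E°cell = −ΔG°/(nF) = −(-228.7×10³)/((1)(96485)) = +2.370 V.
Since Tl⁺/Tl is the cathode and Na⁺/Na the anode, E°cell = E°(Tl⁺/Tl) − E°(Na⁺/Na).
So E°(Na⁺/Na) = E°(Tl⁺/Tl) − E°cell = (-0.34) − (+2.370) = -2.71 V.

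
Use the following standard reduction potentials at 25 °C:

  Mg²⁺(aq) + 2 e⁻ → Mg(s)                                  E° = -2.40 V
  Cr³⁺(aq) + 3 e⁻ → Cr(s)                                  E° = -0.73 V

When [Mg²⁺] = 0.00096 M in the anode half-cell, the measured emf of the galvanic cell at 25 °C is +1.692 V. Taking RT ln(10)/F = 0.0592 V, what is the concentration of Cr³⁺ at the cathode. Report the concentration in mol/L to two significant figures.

Cr³⁺/Cr is the cathode, Mg²⁺/Mg the anode: E°cell = +1.67 V, n = 6.
Overall reaction: 2 Cr³⁺(aq) + 3 Mg(s) → 2 Cr(s) + 3 Mg²⁺(aq); Q = [Mg²⁺]^3/[Cr³⁺]^2.
From E = E° − (0.0592/n) log Q: log Q = (E° − E)·n/0.0592 = (+1.67 − (+1.692))·6/0.0592 = -2.2297.
So 2·log[Cr³⁺] = 3·log(0.00096) − log Q = -9.0532 − (-2.2297) = -6.8235; log[Cr³⁺] = -6.8235 / 2 = -3.4118; [Cr³⁺] = 10^(-3.4118) ≈ 0.00039 M.

0.00039 M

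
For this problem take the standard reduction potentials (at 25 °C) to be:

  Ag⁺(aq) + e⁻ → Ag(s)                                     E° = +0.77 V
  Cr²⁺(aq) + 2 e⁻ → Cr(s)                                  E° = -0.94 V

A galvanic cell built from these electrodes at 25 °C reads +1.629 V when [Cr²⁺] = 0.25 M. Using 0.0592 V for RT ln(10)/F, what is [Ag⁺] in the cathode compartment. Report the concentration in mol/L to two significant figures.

0.021 M

Ag⁺/Ag is the cathode, Cr²⁺/Cr the anode: E°cell = +1.71 V, n = 2.
Overall reaction: 2 Ag⁺(aq) + Cr(s) → 2 Ag(s) + Cr²⁺(aq); Q = [Cr²⁺]^1/[Ag⁺]^2.
From E = E° − (0.0592/n) log Q: log Q = (E° − E)·n/0.0592 = (+1.71 − (+1.629))·2/0.0592 = 2.7365.
So 2·log[Ag⁺] = 1·log(0.25) − log Q = -0.6021 − (2.7365) = -3.3386; log[Ag⁺] = -3.3386 / 2 = -1.6693; [Ag⁺] = 10^(-1.6693) ≈ 0.021 M.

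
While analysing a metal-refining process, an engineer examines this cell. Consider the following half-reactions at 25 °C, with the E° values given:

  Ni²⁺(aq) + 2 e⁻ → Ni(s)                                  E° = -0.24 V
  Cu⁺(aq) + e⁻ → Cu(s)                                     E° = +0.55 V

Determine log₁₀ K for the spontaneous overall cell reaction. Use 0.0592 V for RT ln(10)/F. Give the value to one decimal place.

26.7

Cathode: Cu⁺/Cu; anode: Ni²⁺/Ni. E°cell = +0.79 V, n = 2.
log K = nE°cell / 0.0592 = (2)(+0.79) / 0.0592 = 26.7.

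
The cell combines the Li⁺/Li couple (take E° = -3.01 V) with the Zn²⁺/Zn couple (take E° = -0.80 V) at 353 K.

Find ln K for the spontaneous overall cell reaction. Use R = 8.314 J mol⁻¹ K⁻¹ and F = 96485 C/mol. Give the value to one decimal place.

Cathode: Zn²⁺/Zn; anode: Li⁺/Li. E°cell = (-0.80) − (-3.01) = +2.21 V, with n = 2.
ΔG° = −nFE° = −RT ln K, so ln K = nFE°/(RT) = (2)(96485)(+2.21) / ((8.314)(353)) = 145.311.

145.3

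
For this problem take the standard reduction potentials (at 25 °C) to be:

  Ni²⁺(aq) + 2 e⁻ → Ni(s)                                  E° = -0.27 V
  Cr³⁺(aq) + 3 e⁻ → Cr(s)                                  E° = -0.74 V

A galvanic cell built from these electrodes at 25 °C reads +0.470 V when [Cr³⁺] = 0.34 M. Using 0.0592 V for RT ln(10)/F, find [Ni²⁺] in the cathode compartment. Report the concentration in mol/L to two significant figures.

Ni²⁺/Ni is the cathode, Cr³⁺/Cr the anode: E°cell = +0.47 V, n = 6.
Overall reaction: 3 Ni²⁺(aq) + 2 Cr(s) → 3 Ni(s) + 2 Cr³⁺(aq); Q = [Cr³⁺]^2/[Ni²⁺]^3.
From E = E° − (0.0592/n) log Q: log Q = (E° − E)·n/0.0592 = (+0.47 − (+0.470))·6/0.0592 = 0.0000.
So 3·log[Ni²⁺] = 2·log(0.34) − log Q = -0.9370 − (0.0000) = -0.9370; log[Ni²⁺] = -0.9370 / 3 = -0.3123; [Ni²⁺] = 10^(-0.3123) ≈ 0.49 M.

0.49 M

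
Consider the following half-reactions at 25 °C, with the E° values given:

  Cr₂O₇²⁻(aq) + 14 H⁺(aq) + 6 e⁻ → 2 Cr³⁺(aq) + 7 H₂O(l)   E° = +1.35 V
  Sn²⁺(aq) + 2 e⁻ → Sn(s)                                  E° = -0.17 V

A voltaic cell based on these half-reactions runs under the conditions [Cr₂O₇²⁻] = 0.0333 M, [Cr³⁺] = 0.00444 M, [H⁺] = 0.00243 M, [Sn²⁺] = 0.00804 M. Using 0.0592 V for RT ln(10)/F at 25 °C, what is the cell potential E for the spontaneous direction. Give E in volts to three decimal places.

Cr₂O₇²⁻/Cr³⁺ is the cathode (higher E°), Sn²⁺/Sn the anode: E°cell = +1.35 − (-0.17) = +1.52 V, n = 6.
Overall: Cr₂O₇²⁻(aq) + 14 H⁺(aq) + 3 Sn(s) → 2 Cr³⁺(aq) + 7 H₂O(l) + 3 Sn²⁺(aq)
Q = [Cr³⁺]^2·[Sn²⁺]^3 / ([Cr₂O₇²⁻]·[H⁺]^14); log Q = 27.090.
E = E° − (0.0592/n) log Q = +1.52 − (0.0592/6)(27.090) = +1.253 V.

+1.253 V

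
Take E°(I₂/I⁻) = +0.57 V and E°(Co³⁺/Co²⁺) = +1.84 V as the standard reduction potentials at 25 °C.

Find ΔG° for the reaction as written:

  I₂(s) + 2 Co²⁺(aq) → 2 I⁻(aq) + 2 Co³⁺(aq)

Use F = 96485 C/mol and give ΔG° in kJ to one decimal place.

As written, I₂/I⁻ is reduced (cathode) and Co³⁺/Co²⁺ is oxidised (anode), so E°cell = (+0.57) − (+1.84) = -1.27 V.
Balancing electrons gives n = 2.
ΔG° = −nFE° = −(2)(96485)(-1.27) = 245,072 J = +245.1 kJ.

+245.1 kJ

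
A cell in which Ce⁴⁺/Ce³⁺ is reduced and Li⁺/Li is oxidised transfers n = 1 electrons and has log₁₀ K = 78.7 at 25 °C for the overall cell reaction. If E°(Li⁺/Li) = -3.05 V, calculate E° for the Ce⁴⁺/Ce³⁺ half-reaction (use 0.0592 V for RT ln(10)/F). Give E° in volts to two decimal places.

+1.61 V

E°cell = (0.0592/n)·log K = (0.0592/1)(78.7) = +4.659 V.
Since Ce⁴⁺/Ce³⁺ is the cathode and Li⁺/Li the anode, E°cell = E°(Ce⁴⁺/Ce³⁺) − E°(Li⁺/Li).
So E°(Ce⁴⁺/Ce³⁺) = E°cell + E°(Li⁺/Li) = +4.659 + (-3.05) = +1.61 V.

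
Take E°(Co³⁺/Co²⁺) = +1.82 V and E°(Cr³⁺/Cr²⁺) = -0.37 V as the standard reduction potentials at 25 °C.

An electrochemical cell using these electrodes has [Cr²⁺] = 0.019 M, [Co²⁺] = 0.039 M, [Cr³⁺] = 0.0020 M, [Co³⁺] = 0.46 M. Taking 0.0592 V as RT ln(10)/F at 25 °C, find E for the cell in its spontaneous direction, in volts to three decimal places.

+2.311 V

Co³⁺/Co²⁺ is the cathode (higher E°), Cr³⁺/Cr²⁺ the anode: E°cell = +1.82 − (-0.37) = +2.19 V, n = 1.
Overall: Co³⁺(aq) + Cr²⁺(aq) → Co²⁺(aq) + Cr³⁺(aq)
Q = [Co²⁺]·[Cr³⁺] / ([Co³⁺]·[Cr²⁺]); log Q = -2.049.
E = E° − (0.0592/n) log Q = +2.19 − (0.0592/1)(-2.049) = +2.311 V.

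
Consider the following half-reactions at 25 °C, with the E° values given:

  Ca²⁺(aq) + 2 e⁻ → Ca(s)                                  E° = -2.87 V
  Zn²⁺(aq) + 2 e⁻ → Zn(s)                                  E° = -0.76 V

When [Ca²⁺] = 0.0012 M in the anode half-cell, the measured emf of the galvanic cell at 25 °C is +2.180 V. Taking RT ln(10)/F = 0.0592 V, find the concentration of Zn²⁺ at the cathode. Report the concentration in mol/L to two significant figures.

0.28 M

Zn²⁺/Zn is the cathode, Ca²⁺/Ca the anode: E°cell = +2.11 V, n = 2.
Overall reaction: Zn²⁺(aq) + Ca(s) → Zn(s) + Ca²⁺(aq); Q = [Ca²⁺]^1/[Zn²⁺]^1.
From E = E° − (0.0592/n) log Q: log Q = (E° − E)·n/0.0592 = (+2.11 − (+2.180))·2/0.0592 = -2.3649.
So 1·log[Zn²⁺] = 1·log(0.0012) − log Q = -2.9208 − (-2.3649) = -0.5559; [Zn²⁺] = 10^(-0.5559) ≈ 0.28 M.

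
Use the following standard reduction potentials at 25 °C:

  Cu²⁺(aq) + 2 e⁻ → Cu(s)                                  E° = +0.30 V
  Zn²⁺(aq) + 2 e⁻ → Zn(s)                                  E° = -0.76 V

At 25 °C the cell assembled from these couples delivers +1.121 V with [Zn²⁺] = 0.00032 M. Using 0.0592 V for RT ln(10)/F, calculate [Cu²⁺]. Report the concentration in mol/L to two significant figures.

0.037 M

Cu²⁺/Cu is the cathode, Zn²⁺/Zn the anode: E°cell = +1.06 V, n = 2.
Overall reaction: Cu²⁺(aq) + Zn(s) → Cu(s) + Zn²⁺(aq); Q = [Zn²⁺]^1/[Cu²⁺]^1.
From E = E° − (0.0592/n) log Q: log Q = (E° − E)·n/0.0592 = (+1.06 − (+1.121))·2/0.0592 = -2.0608.
So 1·log[Cu²⁺] = 1·log(0.00032) − log Q = -3.4949 − (-2.0608) = -1.4341; [Cu²⁺] = 10^(-1.4341) ≈ 0.037 M.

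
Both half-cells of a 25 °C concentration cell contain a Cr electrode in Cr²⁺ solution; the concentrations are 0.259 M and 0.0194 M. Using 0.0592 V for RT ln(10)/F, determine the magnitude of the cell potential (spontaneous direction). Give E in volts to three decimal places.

For a concentration cell E°cell = 0. The 0.259 M side is the cathode (reduction is favoured where [Cr²⁺] is higher).
With n = 2, E = −(0.0592/2) log([Cr²⁺]ₐₙ/[Cr²⁺]꜀ₐₜ) = −(0.0592/2) log(0.0194/0.259) = −(0.0592/2)(-1.125) = +0.033 V.

+0.033 V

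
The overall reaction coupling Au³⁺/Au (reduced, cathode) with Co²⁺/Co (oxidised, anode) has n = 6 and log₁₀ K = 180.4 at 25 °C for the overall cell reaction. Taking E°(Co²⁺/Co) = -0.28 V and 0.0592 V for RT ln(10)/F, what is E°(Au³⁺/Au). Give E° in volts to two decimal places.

E°cell = (0.0592/n)·log K = (0.0592/6)(180.4) = +1.780 V.
Since Au³⁺/Au is the cathode and Co²⁺/Co the anode, E°cell = E°(Au³⁺/Au) − E°(Co²⁺/Co).
So E°(Au³⁺/Au) = E°cell + E°(Co²⁺/Co) = +1.780 + (-0.28) = +1.50 V.

+1.50 V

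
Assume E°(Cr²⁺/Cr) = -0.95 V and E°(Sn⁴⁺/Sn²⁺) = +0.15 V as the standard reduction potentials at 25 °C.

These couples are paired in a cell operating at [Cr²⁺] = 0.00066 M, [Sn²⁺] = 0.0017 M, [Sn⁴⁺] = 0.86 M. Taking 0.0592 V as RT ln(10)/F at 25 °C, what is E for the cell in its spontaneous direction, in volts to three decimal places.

+1.274 V

Sn⁴⁺/Sn²⁺ is the cathode (higher E°), Cr²⁺/Cr the anode: E°cell = +0.15 − (-0.95) = +1.10 V, n = 2.
Overall: Sn⁴⁺(aq) + Cr(s) → Sn²⁺(aq) + Cr²⁺(aq)
Q = [Sn²⁺]·[Cr²⁺] / ([Sn⁴⁺]); log Q = -5.885.
E = E° − (0.0592/n) log Q = +1.10 − (0.0592/2)(-5.885) = +1.274 V.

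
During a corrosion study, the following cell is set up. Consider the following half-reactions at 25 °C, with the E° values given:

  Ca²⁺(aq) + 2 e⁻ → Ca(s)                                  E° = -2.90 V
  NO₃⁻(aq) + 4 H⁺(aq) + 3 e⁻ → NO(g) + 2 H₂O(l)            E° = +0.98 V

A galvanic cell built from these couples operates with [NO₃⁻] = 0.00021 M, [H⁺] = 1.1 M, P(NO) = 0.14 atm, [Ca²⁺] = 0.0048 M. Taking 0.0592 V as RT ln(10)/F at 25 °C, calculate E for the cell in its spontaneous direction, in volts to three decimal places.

NO₃⁻/NO is the cathode (higher E°), Ca²⁺/Ca the anode: E°cell = +0.98 − (-2.90) = +3.88 V, n = 6.
Overall: 2 NO₃⁻(aq) + 8 H⁺(aq) + 3 Ca(s) → 2 NO(g) + 4 H₂O(l) + 3 Ca²⁺(aq)
Q = P(NO)^2·[Ca²⁺]^3 / ([NO₃⁻]^2·[H⁺]^8); log Q = -1.640.
E = E° − (0.0592/n) log Q = +3.88 − (0.0592/6)(-1.640) = +3.896 V.

+3.896 V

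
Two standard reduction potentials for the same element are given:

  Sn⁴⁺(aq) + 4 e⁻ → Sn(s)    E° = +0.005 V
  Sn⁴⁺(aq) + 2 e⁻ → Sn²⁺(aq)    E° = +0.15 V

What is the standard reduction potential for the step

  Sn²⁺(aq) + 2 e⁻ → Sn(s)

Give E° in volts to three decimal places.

Sequential free energies add, so n₃E°₃ = n₁E°₁ + n₂E°₂.
With n₃ = 4, and the known step contributing 2×(+0.15) V, the unknown satisfies 2·E° = 4×(+0.005) − 2×(+0.15) = -0.280.
E° = -0.280 / 2 = -0.140 V.

-0.140 V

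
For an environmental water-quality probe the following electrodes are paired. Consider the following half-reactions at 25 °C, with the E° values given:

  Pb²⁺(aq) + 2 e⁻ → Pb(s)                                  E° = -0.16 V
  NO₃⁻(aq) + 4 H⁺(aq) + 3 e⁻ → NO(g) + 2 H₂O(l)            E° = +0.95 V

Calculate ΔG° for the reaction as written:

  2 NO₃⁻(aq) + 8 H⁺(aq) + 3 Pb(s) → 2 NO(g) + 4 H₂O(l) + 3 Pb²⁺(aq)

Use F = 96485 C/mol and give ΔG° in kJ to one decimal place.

As written, NO₃⁻/NO is reduced (cathode) and Pb²⁺/Pb is oxidised (anode), so E°cell = (+0.95) − (-0.16) = +1.11 V.
Balancing electrons gives n = 6.
ΔG° = −nFE° = −(6)(96485)(+1.11) = -642,590 J = -642.6 kJ.

-642.6 kJ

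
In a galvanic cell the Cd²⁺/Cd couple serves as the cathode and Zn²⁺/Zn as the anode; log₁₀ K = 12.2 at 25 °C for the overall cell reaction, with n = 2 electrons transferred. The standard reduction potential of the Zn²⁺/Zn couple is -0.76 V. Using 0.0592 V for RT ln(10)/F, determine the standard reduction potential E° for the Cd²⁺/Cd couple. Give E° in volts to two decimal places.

-0.40 V

E°cell = (0.0592/n)·log K = (0.0592/2)(12.2) = +0.361 V.
Since Cd²⁺/Cd is the cathode and Zn²⁺/Zn the anode, E°cell = E°(Cd²⁺/Cd) − E°(Zn²⁺/Zn).
So E°(Cd²⁺/Cd) = E°cell + E°(Zn²⁺/Zn) = +0.361 + (-0.76) = -0.40 V.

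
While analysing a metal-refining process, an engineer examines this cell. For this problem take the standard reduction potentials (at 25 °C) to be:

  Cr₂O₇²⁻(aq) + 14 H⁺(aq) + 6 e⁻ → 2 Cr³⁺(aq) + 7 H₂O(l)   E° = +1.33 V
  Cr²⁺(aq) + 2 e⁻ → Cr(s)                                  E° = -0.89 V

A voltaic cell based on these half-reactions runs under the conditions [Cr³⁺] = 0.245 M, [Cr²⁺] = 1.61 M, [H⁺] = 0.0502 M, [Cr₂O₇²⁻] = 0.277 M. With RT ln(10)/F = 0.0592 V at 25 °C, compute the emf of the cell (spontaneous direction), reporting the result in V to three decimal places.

Cr₂O₇²⁻/Cr³⁺ is the cathode (higher E°), Cr²⁺/Cr the anode: E°cell = +1.33 − (-0.89) = +2.22 V, n = 6.
Overall: Cr₂O₇²⁻(aq) + 14 H⁺(aq) + 3 Cr(s) → 2 Cr³⁺(aq) + 7 H₂O(l) + 3 Cr²⁺(aq)
Q = [Cr³⁺]^2·[Cr²⁺]^3 / ([Cr₂O₇²⁻]·[H⁺]^14); log Q = 18.146.
E = E° − (0.0592/n) log Q = +2.22 − (0.0592/6)(18.146) = +2.041 V.

+2.041 V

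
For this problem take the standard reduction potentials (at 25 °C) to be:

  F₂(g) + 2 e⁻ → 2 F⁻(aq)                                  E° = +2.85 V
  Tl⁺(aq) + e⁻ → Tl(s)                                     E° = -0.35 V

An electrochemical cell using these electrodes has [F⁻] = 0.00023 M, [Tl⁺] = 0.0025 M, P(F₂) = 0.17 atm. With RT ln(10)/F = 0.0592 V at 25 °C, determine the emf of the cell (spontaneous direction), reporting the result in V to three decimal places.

F₂/F⁻ is the cathode (higher E°), Tl⁺/Tl the anode: E°cell = +2.85 − (-0.35) = +3.20 V, n = 2.
Overall: F₂(g) + 2 Tl(s) → 2 F⁻(aq) + 2 Tl⁺(aq)
Q = [F⁻]^2·[Tl⁺]^2 / (P(F₂)); log Q = -11.711.
E = E° − (0.0592/n) log Q = +3.20 − (0.0592/2)(-11.711) = +3.547 V.

+3.547 V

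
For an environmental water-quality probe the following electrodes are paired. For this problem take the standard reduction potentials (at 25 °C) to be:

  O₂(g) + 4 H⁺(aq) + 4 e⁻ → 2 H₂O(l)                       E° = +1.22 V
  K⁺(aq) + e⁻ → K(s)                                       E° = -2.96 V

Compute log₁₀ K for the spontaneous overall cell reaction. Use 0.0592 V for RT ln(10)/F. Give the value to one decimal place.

282.4

Cathode: O₂/H₂O; anode: K⁺/K. E°cell = +4.18 V, n = 4.
log K = nE°cell / 0.0592 = (4)(+4.18) / 0.0592 = 282.4.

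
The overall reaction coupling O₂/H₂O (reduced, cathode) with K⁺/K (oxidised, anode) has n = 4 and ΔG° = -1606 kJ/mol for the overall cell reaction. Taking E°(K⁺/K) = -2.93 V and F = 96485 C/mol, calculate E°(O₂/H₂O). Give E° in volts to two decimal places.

E°cell = −ΔG°/(nF) = −(-1606×10³)/((4)(96485)) = +4.161 V.
Since O₂/H₂O is the cathode and K⁺/K the anode, E°cell = E°(O₂/H₂O) − E°(K⁺/K).
So E°(O₂/H₂O) = E°cell + E°(K⁺/K) = +4.161 + (-2.93) = +1.23 V.

+1.23 V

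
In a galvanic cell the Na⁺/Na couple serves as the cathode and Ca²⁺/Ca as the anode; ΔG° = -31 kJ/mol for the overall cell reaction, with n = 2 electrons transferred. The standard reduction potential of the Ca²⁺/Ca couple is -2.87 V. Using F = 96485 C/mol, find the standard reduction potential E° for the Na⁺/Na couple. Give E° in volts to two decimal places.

E°cell = −ΔG°/(nF) = −(-31×10³)/((2)(96485)) = +0.161 V.
Since Na⁺/Na is the cathode and Ca²⁺/Ca the anode, E°cell = E°(Na⁺/Na) − E°(Ca²⁺/Ca).
So E°(Na⁺/Na) = E°cell + E°(Ca²⁺/Ca) = +0.161 + (-2.87) = -2.71 V.

-2.71 V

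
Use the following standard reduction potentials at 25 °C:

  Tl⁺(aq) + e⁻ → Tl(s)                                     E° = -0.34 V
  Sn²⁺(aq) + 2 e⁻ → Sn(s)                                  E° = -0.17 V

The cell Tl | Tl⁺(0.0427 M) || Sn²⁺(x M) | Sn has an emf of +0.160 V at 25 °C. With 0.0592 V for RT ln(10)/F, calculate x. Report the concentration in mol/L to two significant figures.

0.00084 M

Sn²⁺/Sn is the cathode, Tl⁺/Tl the anode: E°cell = +0.17 V, n = 2.
Overall reaction: Sn²⁺(aq) + 2 Tl(s) → Sn(s) + 2 Tl⁺(aq); Q = [Tl⁺]^2/[Sn²⁺]^1.
From E = E° − (0.0592/n) log Q: log Q = (E° − E)·n/0.0592 = (+0.17 − (+0.160))·2/0.0592 = 0.3378.
So 1·log[Sn²⁺] = 2·log(0.0427) − log Q = -2.7391 − (0.3378) = -3.0769; [Sn²⁺] = 10^(-3.0769) ≈ 0.00084 M.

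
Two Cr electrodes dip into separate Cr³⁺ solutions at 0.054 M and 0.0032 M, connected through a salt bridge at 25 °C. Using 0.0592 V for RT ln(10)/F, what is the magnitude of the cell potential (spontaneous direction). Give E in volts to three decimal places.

+0.024 V

For a concentration cell E°cell = 0. The 0.054 M side is the cathode (reduction is favoured where [Cr³⁺] is higher).
With n = 3, E = −(0.0592/3) log([Cr³⁺]ₐₙ/[Cr³⁺]꜀ₐₜ) = −(0.0592/3) log(0.0032/0.054) = −(0.0592/3)(-1.227) = +0.024 V.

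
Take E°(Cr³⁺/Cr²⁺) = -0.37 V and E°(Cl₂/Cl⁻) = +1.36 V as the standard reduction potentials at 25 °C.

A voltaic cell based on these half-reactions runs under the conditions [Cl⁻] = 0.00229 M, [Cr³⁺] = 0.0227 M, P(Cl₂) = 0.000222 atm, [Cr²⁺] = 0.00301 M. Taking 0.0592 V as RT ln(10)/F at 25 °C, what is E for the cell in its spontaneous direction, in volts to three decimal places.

Cl₂/Cl⁻ is the cathode (higher E°), Cr³⁺/Cr²⁺ the anode: E°cell = +1.36 − (-0.37) = +1.73 V, n = 2.
Overall: Cl₂(g) + 2 Cr²⁺(aq) → 2 Cl⁻(aq) + 2 Cr³⁺(aq)
Q = [Cl⁻]^2·[Cr³⁺]^2 / (P(Cl₂)·[Cr²⁺]^2); log Q = 0.128.
E = E° − (0.0592/n) log Q = +1.73 − (0.0592/2)(0.128) = +1.726 V.

+1.726 V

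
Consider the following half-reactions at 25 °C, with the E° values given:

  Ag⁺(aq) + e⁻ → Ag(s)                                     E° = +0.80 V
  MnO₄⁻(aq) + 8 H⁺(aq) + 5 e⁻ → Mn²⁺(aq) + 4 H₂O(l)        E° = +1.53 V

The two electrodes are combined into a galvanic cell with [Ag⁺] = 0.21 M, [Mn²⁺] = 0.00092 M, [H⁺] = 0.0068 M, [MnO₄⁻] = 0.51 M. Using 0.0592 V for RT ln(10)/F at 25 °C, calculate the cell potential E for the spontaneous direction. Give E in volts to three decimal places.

+0.597 V

MnO₄⁻/Mn²⁺ is the cathode (higher E°), Ag⁺/Ag the anode: E°cell = +1.53 − (+0.80) = +0.73 V, n = 5.
Overall: MnO₄⁻(aq) + 8 H⁺(aq) + 5 Ag(s) → Mn²⁺(aq) + 4 H₂O(l) + 5 Ag⁺(aq)
Q = [Mn²⁺]·[Ag⁺]^5 / ([MnO₄⁻]·[H⁺]^8); log Q = 11.207.
E = E° − (0.0592/n) log Q = +0.73 − (0.0592/5)(11.207) = +0.597 V.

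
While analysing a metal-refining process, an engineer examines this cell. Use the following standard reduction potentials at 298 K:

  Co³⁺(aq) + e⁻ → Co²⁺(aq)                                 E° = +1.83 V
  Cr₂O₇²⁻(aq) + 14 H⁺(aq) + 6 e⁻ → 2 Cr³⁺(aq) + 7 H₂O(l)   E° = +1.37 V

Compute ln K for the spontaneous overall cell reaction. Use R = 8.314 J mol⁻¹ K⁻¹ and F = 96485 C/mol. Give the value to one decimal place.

107.5

Cathode: Co³⁺/Co²⁺; anode: Cr₂O₇²⁻/Cr³⁺. E°cell = (+1.83) − (+1.37) = +0.46 V, with n = 6.
ΔG° = −nFE° = −RT ln K, so ln K = nFE°/(RT) = (6)(96485)(+0.46) / ((8.314)(298)) = 107.484.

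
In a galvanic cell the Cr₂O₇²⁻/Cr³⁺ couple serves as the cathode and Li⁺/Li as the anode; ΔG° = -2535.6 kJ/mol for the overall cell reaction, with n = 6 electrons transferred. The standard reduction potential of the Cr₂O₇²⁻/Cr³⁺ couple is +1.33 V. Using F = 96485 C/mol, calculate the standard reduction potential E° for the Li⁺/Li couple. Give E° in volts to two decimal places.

-3.05 V

E°cell = −ΔG°/(nF) = −(-2535.6×10³)/((6)(96485)) = +4.380 V.
Since Cr₂O₇²⁻/Cr³⁺ is the cathode and Li⁺/Li the anode, E°cell = E°(Cr₂O₇²⁻/Cr³⁺) − E°(Li⁺/Li).
So E°(Li⁺/Li) = E°(Cr₂O₇²⁻/Cr³⁺) − E°cell = (+1.33) − (+4.380) = -3.05 V.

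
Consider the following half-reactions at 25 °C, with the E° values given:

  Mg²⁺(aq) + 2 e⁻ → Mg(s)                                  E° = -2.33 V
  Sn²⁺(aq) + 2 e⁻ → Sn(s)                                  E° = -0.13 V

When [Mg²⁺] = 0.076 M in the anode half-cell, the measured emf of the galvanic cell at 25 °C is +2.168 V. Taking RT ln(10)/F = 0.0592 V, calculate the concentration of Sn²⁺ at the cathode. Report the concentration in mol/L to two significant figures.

Sn²⁺/Sn is the cathode, Mg²⁺/Mg the anode: E°cell = +2.20 V, n = 2.
Overall reaction: Sn²⁺(aq) + Mg(s) → Sn(s) + Mg²⁺(aq); Q = [Mg²⁺]^1/[Sn²⁺]^1.
From E = E° − (0.0592/n) log Q: log Q = (E° − E)·n/0.0592 = (+2.20 − (+2.168))·2/0.0592 = 1.0811.
So 1·log[Sn²⁺] = 1·log(0.076) − log Q = -1.1192 − (1.0811) = -2.2003; [Sn²⁺] = 10^(-2.2003) ≈ 0.0063 M.

0.0063 M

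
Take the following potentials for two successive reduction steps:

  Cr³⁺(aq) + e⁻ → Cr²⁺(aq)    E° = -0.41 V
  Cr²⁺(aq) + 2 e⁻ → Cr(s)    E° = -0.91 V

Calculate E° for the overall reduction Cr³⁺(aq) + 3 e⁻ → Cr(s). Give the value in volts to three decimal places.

Since ΔG° = −nFE° is additive over sequential reductions, n₃E°₃ = n₁E°₁ + n₂E°₂.
E°₃ = (1×-0.41 + 2×-0.91) / 3 = (-2.230) / 3 = -0.743 V.
E° values themselves are not directly additive — weighting by electron count is essential.

-0.743 V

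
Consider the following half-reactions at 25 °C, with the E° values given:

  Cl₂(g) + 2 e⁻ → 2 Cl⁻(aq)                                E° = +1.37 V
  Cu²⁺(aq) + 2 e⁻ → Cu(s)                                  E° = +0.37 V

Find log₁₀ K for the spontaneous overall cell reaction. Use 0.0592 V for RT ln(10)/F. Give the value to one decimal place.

33.8

Cathode: Cl₂/Cl⁻; anode: Cu²⁺/Cu. E°cell = +1.00 V, n = 2.
log K = nE°cell / 0.0592 = (2)(+1.00) / 0.0592 = 33.8.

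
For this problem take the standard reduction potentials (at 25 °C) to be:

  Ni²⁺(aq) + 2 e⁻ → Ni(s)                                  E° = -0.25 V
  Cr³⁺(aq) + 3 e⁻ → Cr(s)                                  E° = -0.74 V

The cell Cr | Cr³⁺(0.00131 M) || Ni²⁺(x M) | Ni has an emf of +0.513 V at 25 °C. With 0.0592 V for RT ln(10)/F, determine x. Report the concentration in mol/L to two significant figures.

0.072 M

Ni²⁺/Ni is the cathode, Cr³⁺/Cr the anode: E°cell = +0.49 V, n = 6.
Overall reaction: 3 Ni²⁺(aq) + 2 Cr(s) → 3 Ni(s) + 2 Cr³⁺(aq); Q = [Cr³⁺]^2/[Ni²⁺]^3.
From E = E° − (0.0592/n) log Q: log Q = (E° − E)·n/0.0592 = (+0.49 − (+0.513))·6/0.0592 = -2.3311.
So 3·log[Ni²⁺] = 2·log(0.00131) − log Q = -5.7655 − (-2.3311) = -3.4344; log[Ni²⁺] = -3.4344 / 3 = -1.1448; [Ni²⁺] = 10^(-1.1448) ≈ 0.072 M.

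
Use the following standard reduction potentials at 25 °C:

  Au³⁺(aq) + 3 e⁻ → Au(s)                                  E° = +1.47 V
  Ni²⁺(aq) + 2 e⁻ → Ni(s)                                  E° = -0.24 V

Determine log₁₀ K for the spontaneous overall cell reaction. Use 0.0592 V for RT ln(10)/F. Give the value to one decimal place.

Cathode: Au³⁺/Au; anode: Ni²⁺/Ni. E°cell = +1.71 V, n = 6.
log K = nE°cell / 0.0592 = (6)(+1.71) / 0.0592 = 173.3.

173.3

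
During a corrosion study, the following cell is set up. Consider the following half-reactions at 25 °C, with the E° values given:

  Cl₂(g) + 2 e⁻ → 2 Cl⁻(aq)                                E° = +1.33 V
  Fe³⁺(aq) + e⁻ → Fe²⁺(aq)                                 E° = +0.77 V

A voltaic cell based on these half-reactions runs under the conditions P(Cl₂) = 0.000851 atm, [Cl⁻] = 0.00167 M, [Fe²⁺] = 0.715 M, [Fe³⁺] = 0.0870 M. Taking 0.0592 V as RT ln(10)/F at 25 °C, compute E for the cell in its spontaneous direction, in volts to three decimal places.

Cl₂/Cl⁻ is the cathode (higher E°), Fe³⁺/Fe²⁺ the anode: E°cell = +1.33 − (+0.77) = +0.56 V, n = 2.
Overall: Cl₂(g) + 2 Fe²⁺(aq) → 2 Cl⁻(aq) + 2 Fe³⁺(aq)
Q = [Cl⁻]^2·[Fe³⁺]^2 / (P(Cl₂)·[Fe²⁺]^2); log Q = -4.314.
E = E° − (0.0592/n) log Q = +0.56 − (0.0592/2)(-4.314) = +0.688 V.

+0.688 V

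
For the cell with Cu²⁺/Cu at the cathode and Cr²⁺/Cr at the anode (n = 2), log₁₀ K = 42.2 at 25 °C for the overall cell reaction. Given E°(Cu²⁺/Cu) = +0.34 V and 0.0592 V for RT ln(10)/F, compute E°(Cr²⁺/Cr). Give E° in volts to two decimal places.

-0.91 V

E°cell = (0.0592/n)·log K = (0.0592/2)(42.2) = +1.249 V.
Since Cu²⁺/Cu is the cathode and Cr²⁺/Cr the anode, E°cell = E°(Cu²⁺/Cu) − E°(Cr²⁺/Cr).
So E°(Cr²⁺/Cr) = E°(Cu²⁺/Cu) − E°cell = (+0.34) − (+1.249) = -0.91 V.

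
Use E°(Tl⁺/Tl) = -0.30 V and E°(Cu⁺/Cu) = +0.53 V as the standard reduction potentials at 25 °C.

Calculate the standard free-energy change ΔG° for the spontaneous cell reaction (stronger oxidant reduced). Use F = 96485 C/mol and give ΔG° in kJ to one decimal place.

-80.1 kJ

Cu⁺/Cu (E° = +0.53 V) is the cathode; Tl⁺/Tl (E° = -0.30 V) is the anode, so E°cell = +0.83 V.
Balancing electrons gives n = 1 (lcm of 1 and 1).
ΔG° = −nFE° = −(1)(96485)(+0.83) = -80,083 J = -80.1 kJ.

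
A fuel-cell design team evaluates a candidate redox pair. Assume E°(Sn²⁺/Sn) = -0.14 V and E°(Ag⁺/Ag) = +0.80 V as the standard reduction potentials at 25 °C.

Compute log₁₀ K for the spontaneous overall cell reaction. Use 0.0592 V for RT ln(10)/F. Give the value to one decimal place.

Cathode: Ag⁺/Ag; anode: Sn²⁺/Sn. E°cell = +0.94 V, n = 2.
log K = nE°cell / 0.0592 = (2)(+0.94) / 0.0592 = 31.8.

31.8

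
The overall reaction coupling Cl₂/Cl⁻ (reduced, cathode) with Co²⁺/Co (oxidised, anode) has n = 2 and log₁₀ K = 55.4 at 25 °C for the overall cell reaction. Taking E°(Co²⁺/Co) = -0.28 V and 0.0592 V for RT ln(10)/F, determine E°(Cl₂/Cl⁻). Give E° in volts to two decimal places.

E°cell = (0.0592/n)·log K = (0.0592/2)(55.4) = +1.640 V.
Since Cl₂/Cl⁻ is the cathode and Co²⁺/Co the anode, E°cell = E°(Cl₂/Cl⁻) − E°(Co²⁺/Co).
So E°(Cl₂/Cl⁻) = E°cell + E°(Co²⁺/Co) = +1.640 + (-0.28) = +1.36 V.

+1.36 V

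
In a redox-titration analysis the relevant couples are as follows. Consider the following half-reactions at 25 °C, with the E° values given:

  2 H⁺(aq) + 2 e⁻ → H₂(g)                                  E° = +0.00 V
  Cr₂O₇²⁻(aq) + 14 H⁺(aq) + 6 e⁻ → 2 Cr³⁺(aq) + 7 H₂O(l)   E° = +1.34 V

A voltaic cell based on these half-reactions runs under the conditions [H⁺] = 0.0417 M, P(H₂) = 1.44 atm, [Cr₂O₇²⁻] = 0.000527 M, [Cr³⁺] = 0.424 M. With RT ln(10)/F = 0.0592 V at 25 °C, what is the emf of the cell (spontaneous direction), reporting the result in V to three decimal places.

+1.211 V

Cr₂O₇²⁻/Cr³⁺ is the cathode (higher E°), H⁺/H₂ the anode: E°cell = +1.34 − (+0.00) = +1.34 V, n = 6.
Overall: Cr₂O₇²⁻(aq) + 8 H⁺(aq) + 3 H₂(g) → 2 Cr³⁺(aq) + 7 H₂O(l)
Q = [Cr³⁺]^2 / ([Cr₂O₇²⁻]·[H⁺]^8·P(H₂)^3); log Q = 13.097.
E = E° − (0.0592/n) log Q = +1.34 − (0.0592/6)(13.097) = +1.211 V.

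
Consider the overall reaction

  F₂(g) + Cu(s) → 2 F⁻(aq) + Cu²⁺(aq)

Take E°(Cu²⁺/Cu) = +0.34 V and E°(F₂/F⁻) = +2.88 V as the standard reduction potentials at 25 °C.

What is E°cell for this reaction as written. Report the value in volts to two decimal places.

The F₂/F⁻ couple has the higher reduction potential, so it is the cathode; Cu²⁺/Cu is oxidised at the anode.
E°cell = E°(cathode) − E°(anode) = (+2.88) − (+0.34) = +2.54 V.
Since E°cell > 0, the reaction is spontaneous under standard conditions.

+2.54 V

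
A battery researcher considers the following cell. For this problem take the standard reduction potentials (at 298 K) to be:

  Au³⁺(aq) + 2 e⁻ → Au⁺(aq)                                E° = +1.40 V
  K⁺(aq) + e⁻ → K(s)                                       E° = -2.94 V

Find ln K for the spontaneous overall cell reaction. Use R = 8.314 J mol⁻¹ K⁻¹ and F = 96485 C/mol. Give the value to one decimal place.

Cathode: Au³⁺/Au⁺; anode: K⁺/K. E°cell = (+1.40) − (-2.94) = +4.34 V, with n = 2.
ΔG° = −nFE° = −RT ln K, so ln K = nFE°/(RT) = (2)(96485)(+4.34) / ((8.314)(298)) = 338.028.

338.0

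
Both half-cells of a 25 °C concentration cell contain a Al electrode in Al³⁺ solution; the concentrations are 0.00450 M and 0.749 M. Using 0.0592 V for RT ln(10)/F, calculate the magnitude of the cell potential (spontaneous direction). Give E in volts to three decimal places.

For a concentration cell E°cell = 0. The 0.749 M side is the cathode (reduction is favoured where [Al³⁺] is higher).
With n = 3, E = −(0.0592/3) log([Al³⁺]ₐₙ/[Al³⁺]꜀ₐₜ) = −(0.0592/3) log(0.0045/0.749) = −(0.0592/3)(-2.221) = +0.044 V.

+0.044 V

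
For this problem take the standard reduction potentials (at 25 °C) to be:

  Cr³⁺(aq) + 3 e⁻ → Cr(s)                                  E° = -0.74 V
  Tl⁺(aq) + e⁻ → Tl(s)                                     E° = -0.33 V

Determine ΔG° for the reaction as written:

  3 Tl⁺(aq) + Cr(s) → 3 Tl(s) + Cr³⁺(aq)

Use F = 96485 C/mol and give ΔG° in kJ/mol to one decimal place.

As written, Tl⁺/Tl is reduced (cathode) and Cr³⁺/Cr is oxidised (anode), so E°cell = (-0.33) − (-0.74) = +0.41 V.
Balancing electrons gives n = 3.
ΔG° = −nFE° = −(3)(96485)(+0.41) = -118,677 J = -118.7 kJ/mol.

-118.7 kJ/mol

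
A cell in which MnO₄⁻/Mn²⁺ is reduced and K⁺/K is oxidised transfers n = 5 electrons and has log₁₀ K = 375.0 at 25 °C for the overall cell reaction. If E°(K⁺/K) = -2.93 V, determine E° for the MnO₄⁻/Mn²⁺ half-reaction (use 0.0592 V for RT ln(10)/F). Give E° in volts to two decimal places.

E°cell = (0.0592/n)·log K = (0.0592/5)(375.0) = +4.440 V.
Since MnO₄⁻/Mn²⁺ is the cathode and K⁺/K the anode, E°cell = E°(MnO₄⁻/Mn²⁺) − E°(K⁺/K).
So E°(MnO₄⁻/Mn²⁺) = E°cell + E°(K⁺/K) = +4.440 + (-2.93) = +1.51 V.

+1.51 V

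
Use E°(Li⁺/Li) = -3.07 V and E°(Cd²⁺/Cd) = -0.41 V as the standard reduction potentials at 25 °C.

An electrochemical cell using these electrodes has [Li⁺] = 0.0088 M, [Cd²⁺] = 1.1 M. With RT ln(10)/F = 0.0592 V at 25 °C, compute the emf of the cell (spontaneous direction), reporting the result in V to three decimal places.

+2.783 V

Cd²⁺/Cd is the cathode (higher E°), Li⁺/Li the anode: E°cell = -0.41 − (-3.07) = +2.66 V, n = 2.
Overall: Cd²⁺(aq) + 2 Li(s) → Cd(s) + 2 Li⁺(aq)
Q = [Li⁺]^2 / ([Cd²⁺]); log Q = -4.152.
E = E° − (0.0592/n) log Q = +2.66 − (0.0592/2)(-4.152) = +2.783 V.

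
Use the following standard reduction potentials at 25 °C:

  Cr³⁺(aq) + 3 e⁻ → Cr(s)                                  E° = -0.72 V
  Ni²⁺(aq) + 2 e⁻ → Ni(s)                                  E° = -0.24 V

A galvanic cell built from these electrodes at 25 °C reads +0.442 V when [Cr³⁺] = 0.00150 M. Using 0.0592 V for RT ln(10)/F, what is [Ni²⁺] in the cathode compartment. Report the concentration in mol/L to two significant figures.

Ni²⁺/Ni is the cathode, Cr³⁺/Cr the anode: E°cell = +0.48 V, n = 6.
Overall reaction: 3 Ni²⁺(aq) + 2 Cr(s) → 3 Ni(s) + 2 Cr³⁺(aq); Q = [Cr³⁺]^2/[Ni²⁺]^3.
From E = E° − (0.0592/n) log Q: log Q = (E° − E)·n/0.0592 = (+0.48 − (+0.442))·6/0.0592 = 3.8514.
So 3·log[Ni²⁺] = 2·log(0.0015) − log Q = -5.6478 − (3.8514) = -9.4992; log[Ni²⁺] = -9.4992 / 3 = -3.1664; [Ni²⁺] = 10^(-3.1664) ≈ 0.00068 M.

0.00068 M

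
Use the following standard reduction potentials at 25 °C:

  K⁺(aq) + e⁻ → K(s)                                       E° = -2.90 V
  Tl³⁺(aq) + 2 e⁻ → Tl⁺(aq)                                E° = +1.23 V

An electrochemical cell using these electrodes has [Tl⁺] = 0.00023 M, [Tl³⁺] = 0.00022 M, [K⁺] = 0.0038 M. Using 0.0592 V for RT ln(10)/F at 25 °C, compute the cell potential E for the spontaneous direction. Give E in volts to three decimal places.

Tl³⁺/Tl⁺ is the cathode (higher E°), K⁺/K the anode: E°cell = +1.23 − (-2.90) = +4.13 V, n = 2.
Overall: Tl³⁺(aq) + 2 K(s) → Tl⁺(aq) + 2 K⁺(aq)
Q = [Tl⁺]·[K⁺]^2 / ([Tl³⁺]); log Q = -4.821.
E = E° − (0.0592/n) log Q = +4.13 − (0.0592/2)(-4.821) = +4.273 V.

+4.273 V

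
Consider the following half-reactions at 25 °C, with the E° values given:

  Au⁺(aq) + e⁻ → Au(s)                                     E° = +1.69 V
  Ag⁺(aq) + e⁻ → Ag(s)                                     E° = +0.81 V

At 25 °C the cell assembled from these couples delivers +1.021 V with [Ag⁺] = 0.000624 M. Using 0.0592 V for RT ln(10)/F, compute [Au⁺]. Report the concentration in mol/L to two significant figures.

Au⁺/Au is the cathode, Ag⁺/Ag the anode: E°cell = +0.88 V, n = 1.
Overall reaction: Au⁺(aq) + Ag(s) → Au(s) + Ag⁺(aq); Q = [Ag⁺]^1/[Au⁺]^1.
From E = E° − (0.0592/n) log Q: log Q = (E° − E)·n/0.0592 = (+0.88 − (+1.021))·1/0.0592 = -2.3818.
So 1·log[Au⁺] = 1·log(0.000624) − log Q = -3.2048 − (-2.3818) = -0.8230; [Au⁺] = 10^(-0.8230) ≈ 0.15 M.

0.15 M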